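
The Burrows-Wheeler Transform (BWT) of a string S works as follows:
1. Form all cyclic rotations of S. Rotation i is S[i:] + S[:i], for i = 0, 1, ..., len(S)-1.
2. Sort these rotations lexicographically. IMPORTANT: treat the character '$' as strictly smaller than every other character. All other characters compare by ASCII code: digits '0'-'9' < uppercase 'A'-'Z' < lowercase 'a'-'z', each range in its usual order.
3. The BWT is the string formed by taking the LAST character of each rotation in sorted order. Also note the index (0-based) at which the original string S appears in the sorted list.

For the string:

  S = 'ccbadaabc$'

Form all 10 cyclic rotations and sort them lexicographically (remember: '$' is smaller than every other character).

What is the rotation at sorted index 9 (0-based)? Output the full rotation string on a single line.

All 10 rotations (rotation i = S[i:]+S[:i]):
  rot[0] = ccbadaabc$
  rot[1] = cbadaabc$c
  rot[2] = badaabc$cc
  rot[3] = adaabc$ccb
  rot[4] = daabc$ccba
  rot[5] = aabc$ccbad
  rot[6] = abc$ccbada
  rot[7] = bc$ccbadaa
  rot[8] = c$ccbadaab
  rot[9] = $ccbadaabc
Sorted (with $ < everything):
  sorted[0] = $ccbadaabc
  sorted[1] = aabc$ccbad
  sorted[2] = abc$ccbada
  sorted[3] = adaabc$ccb
  sorted[4] = badaabc$cc
  sorted[5] = bc$ccbadaa
  sorted[6] = c$ccbadaab
  sorted[7] = cbadaabc$c
  sorted[8] = ccbadaabc$
  sorted[9] = daabc$ccba
sorted[9] = daabc$ccba

Answer: daabc$ccba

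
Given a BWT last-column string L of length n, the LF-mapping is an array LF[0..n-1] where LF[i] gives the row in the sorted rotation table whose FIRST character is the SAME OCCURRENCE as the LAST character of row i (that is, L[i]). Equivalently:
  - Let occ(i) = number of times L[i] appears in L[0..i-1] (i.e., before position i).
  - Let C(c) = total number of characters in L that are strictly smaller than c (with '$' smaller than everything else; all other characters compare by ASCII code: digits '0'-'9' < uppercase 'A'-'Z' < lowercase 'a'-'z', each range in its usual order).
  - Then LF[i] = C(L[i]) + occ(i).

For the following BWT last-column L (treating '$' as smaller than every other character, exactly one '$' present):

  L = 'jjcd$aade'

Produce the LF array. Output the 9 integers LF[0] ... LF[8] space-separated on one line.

Answer: 7 8 3 4 0 1 2 5 6

Derivation:
Char counts: '$':1, 'a':2, 'c':1, 'd':2, 'e':1, 'j':2
C (first-col start): C('$')=0, C('a')=1, C('c')=3, C('d')=4, C('e')=6, C('j')=7
L[0]='j': occ=0, LF[0]=C('j')+0=7+0=7
L[1]='j': occ=1, LF[1]=C('j')+1=7+1=8
L[2]='c': occ=0, LF[2]=C('c')+0=3+0=3
L[3]='d': occ=0, LF[3]=C('d')+0=4+0=4
L[4]='$': occ=0, LF[4]=C('$')+0=0+0=0
L[5]='a': occ=0, LF[5]=C('a')+0=1+0=1
L[6]='a': occ=1, LF[6]=C('a')+1=1+1=2
L[7]='d': occ=1, LF[7]=C('d')+1=4+1=5
L[8]='e': occ=0, LF[8]=C('e')+0=6+0=6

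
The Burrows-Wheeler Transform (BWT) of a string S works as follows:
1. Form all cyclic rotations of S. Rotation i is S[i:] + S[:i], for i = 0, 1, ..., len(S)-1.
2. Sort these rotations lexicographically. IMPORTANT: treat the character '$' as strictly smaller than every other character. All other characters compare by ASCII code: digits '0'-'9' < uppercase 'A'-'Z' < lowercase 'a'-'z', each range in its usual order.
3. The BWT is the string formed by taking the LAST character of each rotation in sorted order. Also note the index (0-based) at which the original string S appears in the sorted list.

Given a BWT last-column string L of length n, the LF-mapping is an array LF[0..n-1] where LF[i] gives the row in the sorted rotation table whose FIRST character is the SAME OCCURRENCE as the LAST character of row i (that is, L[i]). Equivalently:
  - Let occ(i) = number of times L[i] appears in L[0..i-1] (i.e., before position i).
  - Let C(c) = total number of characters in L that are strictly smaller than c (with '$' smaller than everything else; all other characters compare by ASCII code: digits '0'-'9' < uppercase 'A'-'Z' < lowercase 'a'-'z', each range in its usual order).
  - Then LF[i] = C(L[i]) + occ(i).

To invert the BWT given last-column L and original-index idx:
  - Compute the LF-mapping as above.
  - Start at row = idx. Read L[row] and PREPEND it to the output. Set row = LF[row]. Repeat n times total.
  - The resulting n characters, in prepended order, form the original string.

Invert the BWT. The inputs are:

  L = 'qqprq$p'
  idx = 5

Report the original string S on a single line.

Answer: qqpprq$

Derivation:
LF mapping: 3 4 1 6 5 0 2
Walk LF starting at row 5, prepending L[row]:
  step 1: row=5, L[5]='$', prepend. Next row=LF[5]=0
  step 2: row=0, L[0]='q', prepend. Next row=LF[0]=3
  step 3: row=3, L[3]='r', prepend. Next row=LF[3]=6
  step 4: row=6, L[6]='p', prepend. Next row=LF[6]=2
  step 5: row=2, L[2]='p', prepend. Next row=LF[2]=1
  step 6: row=1, L[1]='q', prepend. Next row=LF[1]=4
  step 7: row=4, L[4]='q', prepend. Next row=LF[4]=5
Reversed output: qqpprq$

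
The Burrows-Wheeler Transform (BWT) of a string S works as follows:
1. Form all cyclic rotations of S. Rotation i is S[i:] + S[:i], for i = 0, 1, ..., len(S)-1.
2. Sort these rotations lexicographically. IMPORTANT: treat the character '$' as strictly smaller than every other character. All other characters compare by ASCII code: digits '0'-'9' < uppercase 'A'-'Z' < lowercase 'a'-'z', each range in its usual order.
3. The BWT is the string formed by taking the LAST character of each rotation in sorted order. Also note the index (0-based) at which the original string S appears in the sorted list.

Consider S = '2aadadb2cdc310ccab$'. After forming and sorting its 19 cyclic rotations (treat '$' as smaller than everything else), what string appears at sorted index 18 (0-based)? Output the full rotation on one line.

All 19 rotations (rotation i = S[i:]+S[:i]):
  rot[0] = 2aadadb2cdc310ccab$
  rot[1] = aadadb2cdc310ccab$2
  rot[2] = adadb2cdc310ccab$2a
  rot[3] = dadb2cdc310ccab$2aa
  rot[4] = adb2cdc310ccab$2aad
  rot[5] = db2cdc310ccab$2aada
  rot[6] = b2cdc310ccab$2aadad
  rot[7] = 2cdc310ccab$2aadadb
  rot[8] = cdc310ccab$2aadadb2
  rot[9] = dc310ccab$2aadadb2c
  rot[10] = c310ccab$2aadadb2cd
  rot[11] = 310ccab$2aadadb2cdc
  rot[12] = 10ccab$2aadadb2cdc3
  rot[13] = 0ccab$2aadadb2cdc31
  rot[14] = ccab$2aadadb2cdc310
  rot[15] = cab$2aadadb2cdc310c
  rot[16] = ab$2aadadb2cdc310cc
  rot[17] = b$2aadadb2cdc310cca
  rot[18] = $2aadadb2cdc310ccab
Sorted (with $ < everything):
  sorted[0] = $2aadadb2cdc310ccab
  sorted[1] = 0ccab$2aadadb2cdc31
  sorted[2] = 10ccab$2aadadb2cdc3
  sorted[3] = 2aadadb2cdc310ccab$
  sorted[4] = 2cdc310ccab$2aadadb
  sorted[5] = 310ccab$2aadadb2cdc
  sorted[6] = aadadb2cdc310ccab$2
  sorted[7] = ab$2aadadb2cdc310cc
  sorted[8] = adadb2cdc310ccab$2a
  sorted[9] = adb2cdc310ccab$2aad
  sorted[10] = b$2aadadb2cdc310cca
  sorted[11] = b2cdc310ccab$2aadad
  sorted[12] = c310ccab$2aadadb2cd
  sorted[13] = cab$2aadadb2cdc310c
  sorted[14] = ccab$2aadadb2cdc310
  sorted[15] = cdc310ccab$2aadadb2
  sorted[16] = dadb2cdc310ccab$2aa
  sorted[17] = db2cdc310ccab$2aada
  sorted[18] = dc310ccab$2aadadb2c
sorted[18] = dc310ccab$2aadadb2c

Answer: dc310ccab$2aadadb2c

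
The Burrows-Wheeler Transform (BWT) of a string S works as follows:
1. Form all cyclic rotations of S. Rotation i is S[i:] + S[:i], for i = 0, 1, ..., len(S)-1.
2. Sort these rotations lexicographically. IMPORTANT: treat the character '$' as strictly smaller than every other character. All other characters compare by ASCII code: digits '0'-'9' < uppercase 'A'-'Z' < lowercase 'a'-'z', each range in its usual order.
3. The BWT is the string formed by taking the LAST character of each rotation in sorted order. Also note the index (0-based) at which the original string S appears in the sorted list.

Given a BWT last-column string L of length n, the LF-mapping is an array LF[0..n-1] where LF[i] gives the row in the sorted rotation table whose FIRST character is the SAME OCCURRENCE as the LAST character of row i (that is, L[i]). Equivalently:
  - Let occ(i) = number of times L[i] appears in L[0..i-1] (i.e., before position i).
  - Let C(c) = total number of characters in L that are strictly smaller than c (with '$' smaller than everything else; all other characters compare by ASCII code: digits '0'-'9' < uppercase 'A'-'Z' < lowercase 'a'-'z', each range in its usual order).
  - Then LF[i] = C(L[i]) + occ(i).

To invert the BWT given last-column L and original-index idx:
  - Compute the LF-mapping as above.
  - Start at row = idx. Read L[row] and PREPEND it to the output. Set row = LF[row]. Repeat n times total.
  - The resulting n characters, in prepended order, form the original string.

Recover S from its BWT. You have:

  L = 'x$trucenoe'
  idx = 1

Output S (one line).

Answer: counterex$

Derivation:
LF mapping: 9 0 7 6 8 1 2 4 5 3
Walk LF starting at row 1, prepending L[row]:
  step 1: row=1, L[1]='$', prepend. Next row=LF[1]=0
  step 2: row=0, L[0]='x', prepend. Next row=LF[0]=9
  step 3: row=9, L[9]='e', prepend. Next row=LF[9]=3
  step 4: row=3, L[3]='r', prepend. Next row=LF[3]=6
  step 5: row=6, L[6]='e', prepend. Next row=LF[6]=2
  step 6: row=2, L[2]='t', prepend. Next row=LF[2]=7
  step 7: row=7, L[7]='n', prepend. Next row=LF[7]=4
  step 8: row=4, L[4]='u', prepend. Next row=LF[4]=8
  step 9: row=8, L[8]='o', prepend. Next row=LF[8]=5
  step 10: row=5, L[5]='c', prepend. Next row=LF[5]=1
Reversed output: counterex$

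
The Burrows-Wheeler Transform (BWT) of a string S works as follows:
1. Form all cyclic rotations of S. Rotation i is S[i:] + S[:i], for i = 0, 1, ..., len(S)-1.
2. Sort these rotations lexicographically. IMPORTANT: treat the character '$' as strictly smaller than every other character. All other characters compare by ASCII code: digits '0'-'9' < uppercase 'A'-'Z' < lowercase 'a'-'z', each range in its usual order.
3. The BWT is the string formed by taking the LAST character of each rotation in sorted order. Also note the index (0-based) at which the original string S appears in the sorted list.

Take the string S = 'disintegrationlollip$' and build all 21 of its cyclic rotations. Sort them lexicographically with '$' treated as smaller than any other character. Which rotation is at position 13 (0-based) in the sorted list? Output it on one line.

Answer: ntegrationlollip$disi

Derivation:
All 21 rotations (rotation i = S[i:]+S[:i]):
  rot[0] = disintegrationlollip$
  rot[1] = isintegrationlollip$d
  rot[2] = sintegrationlollip$di
  rot[3] = integrationlollip$dis
  rot[4] = ntegrationlollip$disi
  rot[5] = tegrationlollip$disin
  rot[6] = egrationlollip$disint
  rot[7] = grationlollip$disinte
  rot[8] = rationlollip$disinteg
  rot[9] = ationlollip$disintegr
  rot[10] = tionlollip$disintegra
  rot[11] = ionlollip$disintegrat
  rot[12] = onlollip$disintegrati
  rot[13] = nlollip$disintegratio
  rot[14] = lollip$disintegration
  rot[15] = ollip$disintegrationl
  rot[16] = llip$disintegrationlo
  rot[17] = lip$disintegrationlol
  rot[18] = ip$disintegrationloll
  rot[19] = p$disintegrationlolli
  rot[20] = $disintegrationlollip
Sorted (with $ < everything):
  sorted[0] = $disintegrationlollip
  sorted[1] = ationlollip$disintegr
  sorted[2] = disintegrationlollip$
  sorted[3] = egrationlollip$disint
  sorted[4] = grationlollip$disinte
  sorted[5] = integrationlollip$dis
  sorted[6] = ionlollip$disintegrat
  sorted[7] = ip$disintegrationloll
  sorted[8] = isintegrationlollip$d
  sorted[9] = lip$disintegrationlol
  sorted[10] = llip$disintegrationlo
  sorted[11] = lollip$disintegration
  sorted[12] = nlollip$disintegratio
  sorted[13] = ntegrationlollip$disi
  sorted[14] = ollip$disintegrationl
  sorted[15] = onlollip$disintegrati
  sorted[16] = p$disintegrationlolli
  sorted[17] = rationlollip$disinteg
  sorted[18] = sintegrationlollip$di
  sorted[19] = tegrationlollip$disin
  sorted[20] = tionlollip$disintegra
sorted[13] = ntegrationlollip$disi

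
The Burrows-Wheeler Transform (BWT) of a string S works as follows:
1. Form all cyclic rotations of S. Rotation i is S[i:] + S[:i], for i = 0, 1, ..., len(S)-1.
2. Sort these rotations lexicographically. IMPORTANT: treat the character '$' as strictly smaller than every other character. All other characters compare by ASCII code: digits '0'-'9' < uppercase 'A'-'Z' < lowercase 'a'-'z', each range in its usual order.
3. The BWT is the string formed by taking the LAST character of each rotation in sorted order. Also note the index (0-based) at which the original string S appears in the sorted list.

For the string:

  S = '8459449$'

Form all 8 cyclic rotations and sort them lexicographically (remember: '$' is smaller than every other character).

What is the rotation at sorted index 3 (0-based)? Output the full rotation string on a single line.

All 8 rotations (rotation i = S[i:]+S[:i]):
  rot[0] = 8459449$
  rot[1] = 459449$8
  rot[2] = 59449$84
  rot[3] = 9449$845
  rot[4] = 449$8459
  rot[5] = 49$84594
  rot[6] = 9$845944
  rot[7] = $8459449
Sorted (with $ < everything):
  sorted[0] = $8459449
  sorted[1] = 449$8459
  sorted[2] = 459449$8
  sorted[3] = 49$84594
  sorted[4] = 59449$84
  sorted[5] = 8459449$
  sorted[6] = 9$845944
  sorted[7] = 9449$845
sorted[3] = 49$84594

Answer: 49$84594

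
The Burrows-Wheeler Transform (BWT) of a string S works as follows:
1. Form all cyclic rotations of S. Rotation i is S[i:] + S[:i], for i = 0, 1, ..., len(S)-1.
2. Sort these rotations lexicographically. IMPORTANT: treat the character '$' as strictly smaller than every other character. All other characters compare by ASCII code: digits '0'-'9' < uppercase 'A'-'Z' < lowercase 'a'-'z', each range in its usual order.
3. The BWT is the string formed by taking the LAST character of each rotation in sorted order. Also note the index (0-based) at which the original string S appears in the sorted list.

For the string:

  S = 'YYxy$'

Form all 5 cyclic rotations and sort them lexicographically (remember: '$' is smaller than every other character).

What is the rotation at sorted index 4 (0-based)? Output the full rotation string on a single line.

Answer: y$YYx

Derivation:
All 5 rotations (rotation i = S[i:]+S[:i]):
  rot[0] = YYxy$
  rot[1] = Yxy$Y
  rot[2] = xy$YY
  rot[3] = y$YYx
  rot[4] = $YYxy
Sorted (with $ < everything):
  sorted[0] = $YYxy
  sorted[1] = YYxy$
  sorted[2] = Yxy$Y
  sorted[3] = xy$YY
  sorted[4] = y$YYx
sorted[4] = y$YYx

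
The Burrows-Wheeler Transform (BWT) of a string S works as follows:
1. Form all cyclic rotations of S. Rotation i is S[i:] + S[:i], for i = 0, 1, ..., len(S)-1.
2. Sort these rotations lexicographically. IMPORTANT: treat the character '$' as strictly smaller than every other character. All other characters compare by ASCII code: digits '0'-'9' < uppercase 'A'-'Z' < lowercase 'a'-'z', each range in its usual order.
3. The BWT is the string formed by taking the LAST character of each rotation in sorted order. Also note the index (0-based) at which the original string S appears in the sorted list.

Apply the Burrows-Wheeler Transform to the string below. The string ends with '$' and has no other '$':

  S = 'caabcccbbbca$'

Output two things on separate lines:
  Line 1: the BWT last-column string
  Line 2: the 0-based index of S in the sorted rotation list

Answer: accacbbab$ccb
9

Derivation:
All 13 rotations (rotation i = S[i:]+S[:i]):
  rot[0] = caabcccbbbca$
  rot[1] = aabcccbbbca$c
  rot[2] = abcccbbbca$ca
  rot[3] = bcccbbbca$caa
  rot[4] = cccbbbca$caab
  rot[5] = ccbbbca$caabc
  rot[6] = cbbbca$caabcc
  rot[7] = bbbca$caabccc
  rot[8] = bbca$caabcccb
  rot[9] = bca$caabcccbb
  rot[10] = ca$caabcccbbb
  rot[11] = a$caabcccbbbc
  rot[12] = $caabcccbbbca
Sorted (with $ < everything):
  sorted[0] = $caabcccbbbca  (last char: 'a')
  sorted[1] = a$caabcccbbbc  (last char: 'c')
  sorted[2] = aabcccbbbca$c  (last char: 'c')
  sorted[3] = abcccbbbca$ca  (last char: 'a')
  sorted[4] = bbbca$caabccc  (last char: 'c')
  sorted[5] = bbca$caabcccb  (last char: 'b')
  sorted[6] = bca$caabcccbb  (last char: 'b')
  sorted[7] = bcccbbbca$caa  (last char: 'a')
  sorted[8] = ca$caabcccbbb  (last char: 'b')
  sorted[9] = caabcccbbbca$  (last char: '$')
  sorted[10] = cbbbca$caabcc  (last char: 'c')
  sorted[11] = ccbbbca$caabc  (last char: 'c')
  sorted[12] = cccbbbca$caab  (last char: 'b')
Last column: accacbbab$ccb
Original string S is at sorted index 9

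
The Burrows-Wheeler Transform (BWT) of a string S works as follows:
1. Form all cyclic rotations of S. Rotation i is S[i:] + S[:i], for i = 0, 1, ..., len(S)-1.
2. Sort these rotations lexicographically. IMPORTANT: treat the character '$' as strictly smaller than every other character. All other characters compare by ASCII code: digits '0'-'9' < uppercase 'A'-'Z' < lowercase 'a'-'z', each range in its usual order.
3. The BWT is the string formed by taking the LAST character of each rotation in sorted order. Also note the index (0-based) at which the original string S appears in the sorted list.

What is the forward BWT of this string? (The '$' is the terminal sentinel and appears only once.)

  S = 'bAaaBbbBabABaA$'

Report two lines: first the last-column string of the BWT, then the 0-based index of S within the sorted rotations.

Answer: AabbAbaBaABa$bB
12

Derivation:
All 15 rotations (rotation i = S[i:]+S[:i]):
  rot[0] = bAaaBbbBabABaA$
  rot[1] = AaaBbbBabABaA$b
  rot[2] = aaBbbBabABaA$bA
  rot[3] = aBbbBabABaA$bAa
  rot[4] = BbbBabABaA$bAaa
  rot[5] = bbBabABaA$bAaaB
  rot[6] = bBabABaA$bAaaBb
  rot[7] = BabABaA$bAaaBbb
  rot[8] = abABaA$bAaaBbbB
  rot[9] = bABaA$bAaaBbbBa
  rot[10] = ABaA$bAaaBbbBab
  rot[11] = BaA$bAaaBbbBabA
  rot[12] = aA$bAaaBbbBabAB
  rot[13] = A$bAaaBbbBabABa
  rot[14] = $bAaaBbbBabABaA
Sorted (with $ < everything):
  sorted[0] = $bAaaBbbBabABaA  (last char: 'A')
  sorted[1] = A$bAaaBbbBabABa  (last char: 'a')
  sorted[2] = ABaA$bAaaBbbBab  (last char: 'b')
  sorted[3] = AaaBbbBabABaA$b  (last char: 'b')
  sorted[4] = BaA$bAaaBbbBabA  (last char: 'A')
  sorted[5] = BabABaA$bAaaBbb  (last char: 'b')
  sorted[6] = BbbBabABaA$bAaa  (last char: 'a')
  sorted[7] = aA$bAaaBbbBabAB  (last char: 'B')
  sorted[8] = aBbbBabABaA$bAa  (last char: 'a')
  sorted[9] = aaBbbBabABaA$bA  (last char: 'A')
  sorted[10] = abABaA$bAaaBbbB  (last char: 'B')
  sorted[11] = bABaA$bAaaBbbBa  (last char: 'a')
  sorted[12] = bAaaBbbBabABaA$  (last char: '$')
  sorted[13] = bBabABaA$bAaaBb  (last char: 'b')
  sorted[14] = bbBabABaA$bAaaB  (last char: 'B')
Last column: AabbAbaBaABa$bB
Original string S is at sorted index 12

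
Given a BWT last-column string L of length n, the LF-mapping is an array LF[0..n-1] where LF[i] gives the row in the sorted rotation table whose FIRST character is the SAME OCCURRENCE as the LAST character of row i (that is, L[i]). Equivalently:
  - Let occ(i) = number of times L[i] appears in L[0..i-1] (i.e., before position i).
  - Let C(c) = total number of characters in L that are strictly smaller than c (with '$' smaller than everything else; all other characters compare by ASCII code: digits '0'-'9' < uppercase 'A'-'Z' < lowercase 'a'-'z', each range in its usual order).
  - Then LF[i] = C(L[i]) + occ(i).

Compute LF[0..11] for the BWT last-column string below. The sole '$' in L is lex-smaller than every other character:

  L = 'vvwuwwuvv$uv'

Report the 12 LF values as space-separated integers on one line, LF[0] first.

Answer: 4 5 9 1 10 11 2 6 7 0 3 8

Derivation:
Char counts: '$':1, 'u':3, 'v':5, 'w':3
C (first-col start): C('$')=0, C('u')=1, C('v')=4, C('w')=9
L[0]='v': occ=0, LF[0]=C('v')+0=4+0=4
L[1]='v': occ=1, LF[1]=C('v')+1=4+1=5
L[2]='w': occ=0, LF[2]=C('w')+0=9+0=9
L[3]='u': occ=0, LF[3]=C('u')+0=1+0=1
L[4]='w': occ=1, LF[4]=C('w')+1=9+1=10
L[5]='w': occ=2, LF[5]=C('w')+2=9+2=11
L[6]='u': occ=1, LF[6]=C('u')+1=1+1=2
L[7]='v': occ=2, LF[7]=C('v')+2=4+2=6
L[8]='v': occ=3, LF[8]=C('v')+3=4+3=7
L[9]='$': occ=0, LF[9]=C('$')+0=0+0=0
L[10]='u': occ=2, LF[10]=C('u')+2=1+2=3
L[11]='v': occ=4, LF[11]=C('v')+4=4+4=8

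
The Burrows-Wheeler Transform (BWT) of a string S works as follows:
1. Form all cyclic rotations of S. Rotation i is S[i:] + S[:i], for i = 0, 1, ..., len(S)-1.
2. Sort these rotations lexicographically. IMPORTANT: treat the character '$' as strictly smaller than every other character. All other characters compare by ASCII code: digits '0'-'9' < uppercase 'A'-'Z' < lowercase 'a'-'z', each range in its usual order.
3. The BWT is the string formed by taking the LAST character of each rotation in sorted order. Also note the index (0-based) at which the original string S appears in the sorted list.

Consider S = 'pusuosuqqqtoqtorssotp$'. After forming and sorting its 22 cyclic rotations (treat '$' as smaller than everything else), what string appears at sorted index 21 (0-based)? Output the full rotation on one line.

Answer: usuosuqqqtoqtorssotp$p

Derivation:
All 22 rotations (rotation i = S[i:]+S[:i]):
  rot[0] = pusuosuqqqtoqtorssotp$
  rot[1] = usuosuqqqtoqtorssotp$p
  rot[2] = suosuqqqtoqtorssotp$pu
  rot[3] = uosuqqqtoqtorssotp$pus
  rot[4] = osuqqqtoqtorssotp$pusu
  rot[5] = suqqqtoqtorssotp$pusuo
  rot[6] = uqqqtoqtorssotp$pusuos
  rot[7] = qqqtoqtorssotp$pusuosu
  rot[8] = qqtoqtorssotp$pusuosuq
  rot[9] = qtoqtorssotp$pusuosuqq
  rot[10] = toqtorssotp$pusuosuqqq
  rot[11] = oqtorssotp$pusuosuqqqt
  rot[12] = qtorssotp$pusuosuqqqto
  rot[13] = torssotp$pusuosuqqqtoq
  rot[14] = orssotp$pusuosuqqqtoqt
  rot[15] = rssotp$pusuosuqqqtoqto
  rot[16] = ssotp$pusuosuqqqtoqtor
  rot[17] = sotp$pusuosuqqqtoqtors
  rot[18] = otp$pusuosuqqqtoqtorss
  rot[19] = tp$pusuosuqqqtoqtorsso
  rot[20] = p$pusuosuqqqtoqtorssot
  rot[21] = $pusuosuqqqtoqtorssotp
Sorted (with $ < everything):
  sorted[0] = $pusuosuqqqtoqtorssotp
  sorted[1] = oqtorssotp$pusuosuqqqt
  sorted[2] = orssotp$pusuosuqqqtoqt
  sorted[3] = osuqqqtoqtorssotp$pusu
  sorted[4] = otp$pusuosuqqqtoqtorss
  sorted[5] = p$pusuosuqqqtoqtorssot
  sorted[6] = pusuosuqqqtoqtorssotp$
  sorted[7] = qqqtoqtorssotp$pusuosu
  sorted[8] = qqtoqtorssotp$pusuosuq
  sorted[9] = qtoqtorssotp$pusuosuqq
  sorted[10] = qtorssotp$pusuosuqqqto
  sorted[11] = rssotp$pusuosuqqqtoqto
  sorted[12] = sotp$pusuosuqqqtoqtors
  sorted[13] = ssotp$pusuosuqqqtoqtor
  sorted[14] = suosuqqqtoqtorssotp$pu
  sorted[15] = suqqqtoqtorssotp$pusuo
  sorted[16] = toqtorssotp$pusuosuqqq
  sorted[17] = torssotp$pusuosuqqqtoq
  sorted[18] = tp$pusuosuqqqtoqtorsso
  sorted[19] = uosuqqqtoqtorssotp$pus
  sorted[20] = uqqqtoqtorssotp$pusuos
  sorted[21] = usuosuqqqtoqtorssotp$p
sorted[21] = usuosuqqqtoqtorssotp$p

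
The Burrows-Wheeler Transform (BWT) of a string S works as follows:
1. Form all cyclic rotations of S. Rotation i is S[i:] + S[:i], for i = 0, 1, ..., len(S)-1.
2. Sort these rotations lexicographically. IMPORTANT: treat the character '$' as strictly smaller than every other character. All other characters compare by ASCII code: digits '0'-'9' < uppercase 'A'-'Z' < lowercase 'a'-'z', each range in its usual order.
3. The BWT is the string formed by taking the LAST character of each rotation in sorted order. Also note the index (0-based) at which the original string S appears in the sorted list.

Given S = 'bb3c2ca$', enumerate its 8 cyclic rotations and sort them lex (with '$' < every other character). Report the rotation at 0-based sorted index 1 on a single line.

All 8 rotations (rotation i = S[i:]+S[:i]):
  rot[0] = bb3c2ca$
  rot[1] = b3c2ca$b
  rot[2] = 3c2ca$bb
  rot[3] = c2ca$bb3
  rot[4] = 2ca$bb3c
  rot[5] = ca$bb3c2
  rot[6] = a$bb3c2c
  rot[7] = $bb3c2ca
Sorted (with $ < everything):
  sorted[0] = $bb3c2ca
  sorted[1] = 2ca$bb3c
  sorted[2] = 3c2ca$bb
  sorted[3] = a$bb3c2c
  sorted[4] = b3c2ca$b
  sorted[5] = bb3c2ca$
  sorted[6] = c2ca$bb3
  sorted[7] = ca$bb3c2
sorted[1] = 2ca$bb3c

Answer: 2ca$bb3c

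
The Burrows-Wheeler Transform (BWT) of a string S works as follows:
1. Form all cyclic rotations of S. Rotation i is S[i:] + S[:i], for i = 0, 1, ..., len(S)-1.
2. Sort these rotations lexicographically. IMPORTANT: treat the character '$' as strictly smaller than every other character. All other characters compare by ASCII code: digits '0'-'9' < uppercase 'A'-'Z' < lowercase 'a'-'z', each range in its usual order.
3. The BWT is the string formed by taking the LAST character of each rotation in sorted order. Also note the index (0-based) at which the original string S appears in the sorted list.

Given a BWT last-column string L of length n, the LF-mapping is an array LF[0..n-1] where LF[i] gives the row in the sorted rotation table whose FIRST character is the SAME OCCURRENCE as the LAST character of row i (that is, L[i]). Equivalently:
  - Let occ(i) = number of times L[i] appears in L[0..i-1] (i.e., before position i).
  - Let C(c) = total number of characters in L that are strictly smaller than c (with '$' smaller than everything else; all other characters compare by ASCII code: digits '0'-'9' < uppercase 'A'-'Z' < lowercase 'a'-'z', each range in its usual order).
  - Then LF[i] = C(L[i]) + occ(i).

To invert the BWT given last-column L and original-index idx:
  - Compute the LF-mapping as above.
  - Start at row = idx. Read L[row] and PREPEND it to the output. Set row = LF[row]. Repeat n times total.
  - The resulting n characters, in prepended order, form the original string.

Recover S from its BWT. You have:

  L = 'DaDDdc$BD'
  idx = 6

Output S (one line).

LF mapping: 2 6 3 4 8 7 0 1 5
Walk LF starting at row 6, prepending L[row]:
  step 1: row=6, L[6]='$', prepend. Next row=LF[6]=0
  step 2: row=0, L[0]='D', prepend. Next row=LF[0]=2
  step 3: row=2, L[2]='D', prepend. Next row=LF[2]=3
  step 4: row=3, L[3]='D', prepend. Next row=LF[3]=4
  step 5: row=4, L[4]='d', prepend. Next row=LF[4]=8
  step 6: row=8, L[8]='D', prepend. Next row=LF[8]=5
  step 7: row=5, L[5]='c', prepend. Next row=LF[5]=7
  step 8: row=7, L[7]='B', prepend. Next row=LF[7]=1
  step 9: row=1, L[1]='a', prepend. Next row=LF[1]=6
Reversed output: aBcDdDDD$

Answer: aBcDdDDD$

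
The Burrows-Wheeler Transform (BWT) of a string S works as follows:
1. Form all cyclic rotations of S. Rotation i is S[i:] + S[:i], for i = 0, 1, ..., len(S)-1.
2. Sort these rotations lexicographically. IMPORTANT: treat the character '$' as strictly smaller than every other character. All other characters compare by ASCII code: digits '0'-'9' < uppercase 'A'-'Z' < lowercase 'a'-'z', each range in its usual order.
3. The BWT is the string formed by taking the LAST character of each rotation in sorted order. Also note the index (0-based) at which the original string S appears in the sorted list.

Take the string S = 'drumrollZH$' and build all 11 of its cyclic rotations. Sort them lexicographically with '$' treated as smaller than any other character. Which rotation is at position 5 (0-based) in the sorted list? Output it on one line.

All 11 rotations (rotation i = S[i:]+S[:i]):
  rot[0] = drumrollZH$
  rot[1] = rumrollZH$d
  rot[2] = umrollZH$dr
  rot[3] = mrollZH$dru
  rot[4] = rollZH$drum
  rot[5] = ollZH$drumr
  rot[6] = llZH$drumro
  rot[7] = lZH$drumrol
  rot[8] = ZH$drumroll
  rot[9] = H$drumrollZ
  rot[10] = $drumrollZH
Sorted (with $ < everything):
  sorted[0] = $drumrollZH
  sorted[1] = H$drumrollZ
  sorted[2] = ZH$drumroll
  sorted[3] = drumrollZH$
  sorted[4] = lZH$drumrol
  sorted[5] = llZH$drumro
  sorted[6] = mrollZH$dru
  sorted[7] = ollZH$drumr
  sorted[8] = rollZH$drum
  sorted[9] = rumrollZH$d
  sorted[10] = umrollZH$dr
sorted[5] = llZH$drumro

Answer: llZH$drumro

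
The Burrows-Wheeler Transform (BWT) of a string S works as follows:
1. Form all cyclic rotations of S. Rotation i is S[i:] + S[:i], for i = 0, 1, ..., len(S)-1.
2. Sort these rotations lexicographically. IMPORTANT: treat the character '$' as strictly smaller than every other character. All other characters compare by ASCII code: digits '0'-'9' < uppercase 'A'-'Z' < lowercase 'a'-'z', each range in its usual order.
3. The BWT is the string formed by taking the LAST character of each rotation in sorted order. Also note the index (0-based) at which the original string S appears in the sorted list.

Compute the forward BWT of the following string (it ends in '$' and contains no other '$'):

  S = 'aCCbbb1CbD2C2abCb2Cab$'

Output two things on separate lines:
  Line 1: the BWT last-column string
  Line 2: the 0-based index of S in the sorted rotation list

Answer: bbDbC2a2b1Cb$C2abCaCbC
12

Derivation:
All 22 rotations (rotation i = S[i:]+S[:i]):
  rot[0] = aCCbbb1CbD2C2abCb2Cab$
  rot[1] = CCbbb1CbD2C2abCb2Cab$a
  rot[2] = Cbbb1CbD2C2abCb2Cab$aC
  rot[3] = bbb1CbD2C2abCb2Cab$aCC
  rot[4] = bb1CbD2C2abCb2Cab$aCCb
  rot[5] = b1CbD2C2abCb2Cab$aCCbb
  rot[6] = 1CbD2C2abCb2Cab$aCCbbb
  rot[7] = CbD2C2abCb2Cab$aCCbbb1
  rot[8] = bD2C2abCb2Cab$aCCbbb1C
  rot[9] = D2C2abCb2Cab$aCCbbb1Cb
  rot[10] = 2C2abCb2Cab$aCCbbb1CbD
  rot[11] = C2abCb2Cab$aCCbbb1CbD2
  rot[12] = 2abCb2Cab$aCCbbb1CbD2C
  rot[13] = abCb2Cab$aCCbbb1CbD2C2
  rot[14] = bCb2Cab$aCCbbb1CbD2C2a
  rot[15] = Cb2Cab$aCCbbb1CbD2C2ab
  rot[16] = b2Cab$aCCbbb1CbD2C2abC
  rot[17] = 2Cab$aCCbbb1CbD2C2abCb
  rot[18] = Cab$aCCbbb1CbD2C2abCb2
  rot[19] = ab$aCCbbb1CbD2C2abCb2C
  rot[20] = b$aCCbbb1CbD2C2abCb2Ca
  rot[21] = $aCCbbb1CbD2C2abCb2Cab
Sorted (with $ < everything):
  sorted[0] = $aCCbbb1CbD2C2abCb2Cab  (last char: 'b')
  sorted[1] = 1CbD2C2abCb2Cab$aCCbbb  (last char: 'b')
  sorted[2] = 2C2abCb2Cab$aCCbbb1CbD  (last char: 'D')
  sorted[3] = 2Cab$aCCbbb1CbD2C2abCb  (last char: 'b')
  sorted[4] = 2abCb2Cab$aCCbbb1CbD2C  (last char: 'C')
  sorted[5] = C2abCb2Cab$aCCbbb1CbD2  (last char: '2')
  sorted[6] = CCbbb1CbD2C2abCb2Cab$a  (last char: 'a')
  sorted[7] = Cab$aCCbbb1CbD2C2abCb2  (last char: '2')
  sorted[8] = Cb2Cab$aCCbbb1CbD2C2ab  (last char: 'b')
  sorted[9] = CbD2C2abCb2Cab$aCCbbb1  (last char: '1')
  sorted[10] = Cbbb1CbD2C2abCb2Cab$aC  (last char: 'C')
  sorted[11] = D2C2abCb2Cab$aCCbbb1Cb  (last char: 'b')
  sorted[12] = aCCbbb1CbD2C2abCb2Cab$  (last char: '$')
  sorted[13] = ab$aCCbbb1CbD2C2abCb2C  (last char: 'C')
  sorted[14] = abCb2Cab$aCCbbb1CbD2C2  (last char: '2')
  sorted[15] = b$aCCbbb1CbD2C2abCb2Ca  (last char: 'a')
  sorted[16] = b1CbD2C2abCb2Cab$aCCbb  (last char: 'b')
  sorted[17] = b2Cab$aCCbbb1CbD2C2abC  (last char: 'C')
  sorted[18] = bCb2Cab$aCCbbb1CbD2C2a  (last char: 'a')
  sorted[19] = bD2C2abCb2Cab$aCCbbb1C  (last char: 'C')
  sorted[20] = bb1CbD2C2abCb2Cab$aCCb  (last char: 'b')
  sorted[21] = bbb1CbD2C2abCb2Cab$aCC  (last char: 'C')
Last column: bbDbC2a2b1Cb$C2abCaCbC
Original string S is at sorted index 12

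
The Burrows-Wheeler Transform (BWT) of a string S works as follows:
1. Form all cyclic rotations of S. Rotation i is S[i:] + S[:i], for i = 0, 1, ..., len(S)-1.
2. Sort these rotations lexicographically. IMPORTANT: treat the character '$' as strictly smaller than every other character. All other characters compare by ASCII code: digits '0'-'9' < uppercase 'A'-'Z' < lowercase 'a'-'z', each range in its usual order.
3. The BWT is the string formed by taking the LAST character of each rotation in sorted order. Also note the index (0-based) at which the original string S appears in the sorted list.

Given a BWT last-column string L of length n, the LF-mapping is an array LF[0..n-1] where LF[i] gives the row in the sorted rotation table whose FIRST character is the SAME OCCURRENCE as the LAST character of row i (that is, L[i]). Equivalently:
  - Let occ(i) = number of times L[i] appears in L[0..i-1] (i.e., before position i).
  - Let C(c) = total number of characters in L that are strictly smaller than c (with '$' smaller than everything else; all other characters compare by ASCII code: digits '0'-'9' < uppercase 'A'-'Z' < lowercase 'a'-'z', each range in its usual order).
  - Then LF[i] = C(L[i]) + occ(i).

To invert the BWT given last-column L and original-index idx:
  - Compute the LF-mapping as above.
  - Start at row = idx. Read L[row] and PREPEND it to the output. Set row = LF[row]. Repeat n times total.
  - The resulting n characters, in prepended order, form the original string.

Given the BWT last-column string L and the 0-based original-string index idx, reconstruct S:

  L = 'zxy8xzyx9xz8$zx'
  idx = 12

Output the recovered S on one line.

LF mapping: 11 4 9 1 5 12 10 6 3 7 13 2 0 14 8
Walk LF starting at row 12, prepending L[row]:
  step 1: row=12, L[12]='$', prepend. Next row=LF[12]=0
  step 2: row=0, L[0]='z', prepend. Next row=LF[0]=11
  step 3: row=11, L[11]='8', prepend. Next row=LF[11]=2
  step 4: row=2, L[2]='y', prepend. Next row=LF[2]=9
  step 5: row=9, L[9]='x', prepend. Next row=LF[9]=7
  step 6: row=7, L[7]='x', prepend. Next row=LF[7]=6
  step 7: row=6, L[6]='y', prepend. Next row=LF[6]=10
  step 8: row=10, L[10]='z', prepend. Next row=LF[10]=13
  step 9: row=13, L[13]='z', prepend. Next row=LF[13]=14
  step 10: row=14, L[14]='x', prepend. Next row=LF[14]=8
  step 11: row=8, L[8]='9', prepend. Next row=LF[8]=3
  step 12: row=3, L[3]='8', prepend. Next row=LF[3]=1
  step 13: row=1, L[1]='x', prepend. Next row=LF[1]=4
  step 14: row=4, L[4]='x', prepend. Next row=LF[4]=5
  step 15: row=5, L[5]='z', prepend. Next row=LF[5]=12
Reversed output: zxx89xzzyxxy8z$

Answer: zxx89xzzyxxy8z$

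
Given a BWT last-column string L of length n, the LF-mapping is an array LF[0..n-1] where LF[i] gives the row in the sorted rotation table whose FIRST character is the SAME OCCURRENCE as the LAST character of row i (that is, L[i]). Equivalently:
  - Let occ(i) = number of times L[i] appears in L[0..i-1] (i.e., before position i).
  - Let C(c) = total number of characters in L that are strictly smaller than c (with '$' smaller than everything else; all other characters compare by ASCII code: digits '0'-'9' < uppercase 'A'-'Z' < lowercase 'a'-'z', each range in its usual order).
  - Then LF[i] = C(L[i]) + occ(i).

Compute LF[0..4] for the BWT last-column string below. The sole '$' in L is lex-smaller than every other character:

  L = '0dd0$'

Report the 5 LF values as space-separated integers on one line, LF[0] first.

Answer: 1 3 4 2 0

Derivation:
Char counts: '$':1, '0':2, 'd':2
C (first-col start): C('$')=0, C('0')=1, C('d')=3
L[0]='0': occ=0, LF[0]=C('0')+0=1+0=1
L[1]='d': occ=0, LF[1]=C('d')+0=3+0=3
L[2]='d': occ=1, LF[2]=C('d')+1=3+1=4
L[3]='0': occ=1, LF[3]=C('0')+1=1+1=2
L[4]='$': occ=0, LF[4]=C('$')+0=0+0=0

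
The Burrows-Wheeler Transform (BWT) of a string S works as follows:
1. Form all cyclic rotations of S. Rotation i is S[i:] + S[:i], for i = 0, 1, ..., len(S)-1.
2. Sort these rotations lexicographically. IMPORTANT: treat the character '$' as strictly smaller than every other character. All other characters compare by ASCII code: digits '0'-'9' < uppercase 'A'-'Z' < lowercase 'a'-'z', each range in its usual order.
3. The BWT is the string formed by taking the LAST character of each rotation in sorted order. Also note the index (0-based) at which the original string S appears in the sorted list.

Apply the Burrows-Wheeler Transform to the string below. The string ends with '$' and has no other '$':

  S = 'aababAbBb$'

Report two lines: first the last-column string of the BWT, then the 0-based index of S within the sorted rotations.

All 10 rotations (rotation i = S[i:]+S[:i]):
  rot[0] = aababAbBb$
  rot[1] = ababAbBb$a
  rot[2] = babAbBb$aa
  rot[3] = abAbBb$aab
  rot[4] = bAbBb$aaba
  rot[5] = AbBb$aabab
  rot[6] = bBb$aababA
  rot[7] = Bb$aababAb
  rot[8] = b$aababAbB
  rot[9] = $aababAbBb
Sorted (with $ < everything):
  sorted[0] = $aababAbBb  (last char: 'b')
  sorted[1] = AbBb$aabab  (last char: 'b')
  sorted[2] = Bb$aababAb  (last char: 'b')
  sorted[3] = aababAbBb$  (last char: '$')
  sorted[4] = abAbBb$aab  (last char: 'b')
  sorted[5] = ababAbBb$a  (last char: 'a')
  sorted[6] = b$aababAbB  (last char: 'B')
  sorted[7] = bAbBb$aaba  (last char: 'a')
  sorted[8] = bBb$aababA  (last char: 'A')
  sorted[9] = babAbBb$aa  (last char: 'a')
Last column: bbb$baBaAa
Original string S is at sorted index 3

Answer: bbb$baBaAa
3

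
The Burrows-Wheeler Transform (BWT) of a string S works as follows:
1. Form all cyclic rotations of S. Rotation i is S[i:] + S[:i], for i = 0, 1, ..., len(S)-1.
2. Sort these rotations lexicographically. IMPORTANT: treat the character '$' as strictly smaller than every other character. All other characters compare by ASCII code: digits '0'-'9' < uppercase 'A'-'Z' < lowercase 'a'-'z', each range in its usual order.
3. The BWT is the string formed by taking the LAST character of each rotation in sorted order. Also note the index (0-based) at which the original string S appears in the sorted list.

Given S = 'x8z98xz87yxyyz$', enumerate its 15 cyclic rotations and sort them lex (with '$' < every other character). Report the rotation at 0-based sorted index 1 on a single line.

Answer: 7yxyyz$x8z98xz8

Derivation:
All 15 rotations (rotation i = S[i:]+S[:i]):
  rot[0] = x8z98xz87yxyyz$
  rot[1] = 8z98xz87yxyyz$x
  rot[2] = z98xz87yxyyz$x8
  rot[3] = 98xz87yxyyz$x8z
  rot[4] = 8xz87yxyyz$x8z9
  rot[5] = xz87yxyyz$x8z98
  rot[6] = z87yxyyz$x8z98x
  rot[7] = 87yxyyz$x8z98xz
  rot[8] = 7yxyyz$x8z98xz8
  rot[9] = yxyyz$x8z98xz87
  rot[10] = xyyz$x8z98xz87y
  rot[11] = yyz$x8z98xz87yx
  rot[12] = yz$x8z98xz87yxy
  rot[13] = z$x8z98xz87yxyy
  rot[14] = $x8z98xz87yxyyz
Sorted (with $ < everything):
  sorted[0] = $x8z98xz87yxyyz
  sorted[1] = 7yxyyz$x8z98xz8
  sorted[2] = 87yxyyz$x8z98xz
  sorted[3] = 8xz87yxyyz$x8z9
  sorted[4] = 8z98xz87yxyyz$x
  sorted[5] = 98xz87yxyyz$x8z
  sorted[6] = x8z98xz87yxyyz$
  sorted[7] = xyyz$x8z98xz87y
  sorted[8] = xz87yxyyz$x8z98
  sorted[9] = yxyyz$x8z98xz87
  sorted[10] = yyz$x8z98xz87yx
  sorted[11] = yz$x8z98xz87yxy
  sorted[12] = z$x8z98xz87yxyy
  sorted[13] = z87yxyyz$x8z98x
  sorted[14] = z98xz87yxyyz$x8
sorted[1] = 7yxyyz$x8z98xz8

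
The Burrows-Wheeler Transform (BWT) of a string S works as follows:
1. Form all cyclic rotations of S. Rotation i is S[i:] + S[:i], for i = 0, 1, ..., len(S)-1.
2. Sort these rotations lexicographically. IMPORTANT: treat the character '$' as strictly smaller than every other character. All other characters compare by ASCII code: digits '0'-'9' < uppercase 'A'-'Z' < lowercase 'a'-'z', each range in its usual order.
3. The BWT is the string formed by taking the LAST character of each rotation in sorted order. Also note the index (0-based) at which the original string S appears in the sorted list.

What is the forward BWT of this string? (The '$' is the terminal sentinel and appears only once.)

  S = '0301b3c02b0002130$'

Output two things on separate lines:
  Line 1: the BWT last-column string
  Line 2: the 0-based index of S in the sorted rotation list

All 18 rotations (rotation i = S[i:]+S[:i]):
  rot[0] = 0301b3c02b0002130$
  rot[1] = 301b3c02b0002130$0
  rot[2] = 01b3c02b0002130$03
  rot[3] = 1b3c02b0002130$030
  rot[4] = b3c02b0002130$0301
  rot[5] = 3c02b0002130$0301b
  rot[6] = c02b0002130$0301b3
  rot[7] = 02b0002130$0301b3c
  rot[8] = 2b0002130$0301b3c0
  rot[9] = b0002130$0301b3c02
  rot[10] = 0002130$0301b3c02b
  rot[11] = 002130$0301b3c02b0
  rot[12] = 02130$0301b3c02b00
  rot[13] = 2130$0301b3c02b000
  rot[14] = 130$0301b3c02b0002
  rot[15] = 30$0301b3c02b00021
  rot[16] = 0$0301b3c02b000213
  rot[17] = $0301b3c02b0002130
Sorted (with $ < everything):
  sorted[0] = $0301b3c02b0002130  (last char: '0')
  sorted[1] = 0$0301b3c02b000213  (last char: '3')
  sorted[2] = 0002130$0301b3c02b  (last char: 'b')
  sorted[3] = 002130$0301b3c02b0  (last char: '0')
  sorted[4] = 01b3c02b0002130$03  (last char: '3')
  sorted[5] = 02130$0301b3c02b00  (last char: '0')
  sorted[6] = 02b0002130$0301b3c  (last char: 'c')
  sorted[7] = 0301b3c02b0002130$  (last char: '$')
  sorted[8] = 130$0301b3c02b0002  (last char: '2')
  sorted[9] = 1b3c02b0002130$030  (last char: '0')
  sorted[10] = 2130$0301b3c02b000  (last char: '0')
  sorted[11] = 2b0002130$0301b3c0  (last char: '0')
  sorted[12] = 30$0301b3c02b00021  (last char: '1')
  sorted[13] = 301b3c02b0002130$0  (last char: '0')
  sorted[14] = 3c02b0002130$0301b  (last char: 'b')
  sorted[15] = b0002130$0301b3c02  (last char: '2')
  sorted[16] = b3c02b0002130$0301  (last char: '1')
  sorted[17] = c02b0002130$0301b3  (last char: '3')
Last column: 03b030c$200010b213
Original string S is at sorted index 7

Answer: 03b030c$200010b213
7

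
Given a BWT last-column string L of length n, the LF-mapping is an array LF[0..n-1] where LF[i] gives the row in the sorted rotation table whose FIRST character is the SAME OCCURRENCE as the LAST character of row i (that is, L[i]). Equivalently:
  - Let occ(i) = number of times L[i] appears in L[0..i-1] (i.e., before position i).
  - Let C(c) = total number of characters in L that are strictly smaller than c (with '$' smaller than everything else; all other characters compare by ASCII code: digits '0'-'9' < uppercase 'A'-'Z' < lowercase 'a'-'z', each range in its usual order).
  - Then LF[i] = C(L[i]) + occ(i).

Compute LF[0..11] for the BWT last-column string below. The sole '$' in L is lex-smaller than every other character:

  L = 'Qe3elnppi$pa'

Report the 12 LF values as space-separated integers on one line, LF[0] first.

Char counts: '$':1, '3':1, 'Q':1, 'a':1, 'e':2, 'i':1, 'l':1, 'n':1, 'p':3
C (first-col start): C('$')=0, C('3')=1, C('Q')=2, C('a')=3, C('e')=4, C('i')=6, C('l')=7, C('n')=8, C('p')=9
L[0]='Q': occ=0, LF[0]=C('Q')+0=2+0=2
L[1]='e': occ=0, LF[1]=C('e')+0=4+0=4
L[2]='3': occ=0, LF[2]=C('3')+0=1+0=1
L[3]='e': occ=1, LF[3]=C('e')+1=4+1=5
L[4]='l': occ=0, LF[4]=C('l')+0=7+0=7
L[5]='n': occ=0, LF[5]=C('n')+0=8+0=8
L[6]='p': occ=0, LF[6]=C('p')+0=9+0=9
L[7]='p': occ=1, LF[7]=C('p')+1=9+1=10
L[8]='i': occ=0, LF[8]=C('i')+0=6+0=6
L[9]='$': occ=0, LF[9]=C('$')+0=0+0=0
L[10]='p': occ=2, LF[10]=C('p')+2=9+2=11
L[11]='a': occ=0, LF[11]=C('a')+0=3+0=3

Answer: 2 4 1 5 7 8 9 10 6 0 11 3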